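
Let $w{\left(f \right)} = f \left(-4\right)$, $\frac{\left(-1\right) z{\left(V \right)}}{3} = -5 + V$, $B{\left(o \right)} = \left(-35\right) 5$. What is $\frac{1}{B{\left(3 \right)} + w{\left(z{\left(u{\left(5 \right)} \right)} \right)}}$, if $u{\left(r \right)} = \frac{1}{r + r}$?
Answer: $- \frac{5}{1169} \approx -0.0042772$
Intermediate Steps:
$u{\left(r \right)} = \frac{1}{2 r}$
$B{\left(o \right)} = -175$
$z{\left(V \right)} = 15 - 3 V$ ($z{\left(V \right)} = - 3 \left(-5 + V\right) = 15 - 3 V$)
$w{\left(f \right)} = - 4 f$
$\frac{1}{B{\left(3 \right)} + w{\left(z{\left(u{\left(5 \right)} \right)} \right)}} = \frac{1}{-175 - 4 \left(15 - 3 \frac{1}{2 \cdot 5}\right)} = \frac{1}{-175 - 4 \left(15 - 3 \cdot \frac{1}{2} \cdot \frac{1}{5}\right)} = \frac{1}{-175 - 4 \left(15 - \frac{3}{10}\right)} = \frac{1}{-175 - \frac{294}{5}} = \frac{1}{- \frac{1169}{5}} = - \frac{5}{1169}$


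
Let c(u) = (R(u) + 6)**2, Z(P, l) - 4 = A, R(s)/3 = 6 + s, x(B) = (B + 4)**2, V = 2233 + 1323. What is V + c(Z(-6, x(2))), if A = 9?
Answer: 7525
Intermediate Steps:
V = 3556
x(B) = (4 + B)**2
R(s) = 18 + 3*s (R(s) = 3*(6 + s) = 18 + 3*s)
Z(P, l) = 13 (Z(P, l) = 4 + 9 = 13)
c(u) = (24 + 3*u)**2 (c(u) = ((18 + 3*u) + 6)**2 = (24 + 3*u)**2)
V + c(Z(-6, x(2))) = 3556 + 9*(8 + 13)**2 = 3556 + 9*21**2 = 3556 + 9*441 = 3556 + 3969 = 7525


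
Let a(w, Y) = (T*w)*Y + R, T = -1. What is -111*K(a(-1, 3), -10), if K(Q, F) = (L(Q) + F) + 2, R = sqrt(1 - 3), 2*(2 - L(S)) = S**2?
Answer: 2109/2 + 333*I*sqrt(2) ≈ 1054.5 + 470.93*I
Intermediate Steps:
L(S) = 2 - S**2/2
R = I*sqrt(2) (R = sqrt(-2) = I*sqrt(2) ≈ 1.4142*I)
a(w, Y) = I*sqrt(2) - Y*w (a(w, Y) = (-w)*Y + I*sqrt(2) = -Y*w + I*sqrt(2) = I*sqrt(2) - Y*w)
K(Q, F) = 4 + F - Q**2/2 (K(Q, F) = ((2 - Q**2/2) + F) + 2 = (2 + F - Q**2/2) + 2 = 4 + F - Q**2/2)
-111*K(a(-1, 3), -10) = -111*(4 - 10 - (I*sqrt(2) - 1*3*(-1))**2/2) = -111*(4 - 10 - (I*sqrt(2) + 3)**2/2) = -111*(4 - 10 - (3 + I*sqrt(2))**2/2) = -111*(-6 - (3 + I*sqrt(2))**2/2) = 666 + 111*(3 + I*sqrt(2))**2/2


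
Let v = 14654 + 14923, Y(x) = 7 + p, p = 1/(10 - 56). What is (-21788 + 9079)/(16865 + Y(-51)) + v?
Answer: 22954450433/776111 ≈ 29576.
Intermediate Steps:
p = -1/46 (p = 1/(-46) = -1/46 ≈ -0.021739)
Y(x) = 321/46 (Y(x) = 7 - 1/46 = 321/46)
v = 29577
(-21788 + 9079)/(16865 + Y(-51)) + v = (-21788 + 9079)/(16865 + 321/46) + 29577 = -12709/776111/46 + 29577 = -12709*46/776111 + 29577 = -584614/776111 + 29577 = 22954450433/776111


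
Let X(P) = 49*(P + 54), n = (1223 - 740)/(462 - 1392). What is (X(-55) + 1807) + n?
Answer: 544819/310 ≈ 1757.5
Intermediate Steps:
n = -161/310 (n = 483/(-930) = 483*(-1/930) = -161/310 ≈ -0.51935)
X(P) = 2646 + 49*P (X(P) = 49*(54 + P) = 2646 + 49*P)
(X(-55) + 1807) + n = ((2646 + 49*(-55)) + 1807) - 161/310 = ((2646 - 2695) + 1807) - 161/310 = (-49 + 1807) - 161/310 = 1758 - 161/310 = 544819/310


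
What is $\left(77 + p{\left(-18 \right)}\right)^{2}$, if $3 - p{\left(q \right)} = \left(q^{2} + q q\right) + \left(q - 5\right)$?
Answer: $297025$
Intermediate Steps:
$p{\left(q \right)} = 8 - q - 2 q^{2}$ ($p{\left(q \right)} = 3 - \left(\left(q^{2} + q q\right) + \left(q - 5\right)\right) = 3 - \left(\left(q^{2} + q^{2}\right) + \left(-5 + q\right)\right) = 3 - \left(2 q^{2} + \left(-5 + q\right)\right) = 3 - \left(-5 + q + 2 q^{2}\right) = 8 - q - 2 q^{2}$)
$\left(77 + p{\left(-18 \right)}\right)^{2} = \left(77 - \left(-26 + 648\right)\right)^{2} = \left(77 + \left(8 + 18 - 648\right)\right)^{2} = \left(77 - 622\right)^{2} = \left(-545\right)^{2} = 297025$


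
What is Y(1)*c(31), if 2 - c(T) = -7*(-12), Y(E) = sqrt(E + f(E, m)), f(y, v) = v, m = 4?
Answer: -82*sqrt(5) ≈ -183.36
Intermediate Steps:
Y(E) = sqrt(4 + E) (Y(E) = sqrt(E + 4) = sqrt(4 + E))
c(T) = -82 (c(T) = 2 - (-7)*(-12) = 2 - 1*84 = 2 - 84 = -82)
Y(1)*c(31) = sqrt(4 + 1)*(-82) = sqrt(5)*(-82) = -82*sqrt(5)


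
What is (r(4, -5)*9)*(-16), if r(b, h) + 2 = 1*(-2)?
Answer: 576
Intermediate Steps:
r(b, h) = -4 (r(b, h) = -2 + 1*(-2) = -2 - 2 = -4)
(r(4, -5)*9)*(-16) = -4*9*(-16) = -36*(-16) = 576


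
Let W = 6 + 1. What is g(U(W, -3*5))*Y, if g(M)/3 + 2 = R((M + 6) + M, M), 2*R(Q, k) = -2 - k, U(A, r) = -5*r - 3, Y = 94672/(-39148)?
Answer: 2769156/9787 ≈ 282.94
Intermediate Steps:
W = 7
Y = -23668/9787 (Y = 94672*(-1/39148) = -23668/9787 ≈ -2.4183)
U(A, r) = -3 - 5*r
R(Q, k) = -1 - k/2 (R(Q, k) = (-2 - k)/2 = -1 - k/2)
g(M) = -9 - 3*M/2 (g(M) = -6 + 3*(-1 - M/2) = -6 + (-3 - 3*M/2) = -9 - 3*M/2)
g(U(W, -3*5))*Y = (-9 - 3*(-3 - (-15)*5)/2)*(-23668/9787) = (-9 - 3*(-3 - 5*(-15))/2)*(-23668/9787) = (-9 - 3*(-3 + 75)/2)*(-23668/9787) = (-9 - 3/2*72)*(-23668/9787) = (-9 - 108)*(-23668/9787) = -117*(-23668/9787) = 2769156/9787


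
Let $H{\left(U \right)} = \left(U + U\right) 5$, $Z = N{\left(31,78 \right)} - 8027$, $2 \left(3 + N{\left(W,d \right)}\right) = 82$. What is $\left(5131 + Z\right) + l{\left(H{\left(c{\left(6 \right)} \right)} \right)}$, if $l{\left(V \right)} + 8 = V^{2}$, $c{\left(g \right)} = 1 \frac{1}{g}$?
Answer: $- \frac{25769}{9} \approx -2863.2$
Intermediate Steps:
$N{\left(W,d \right)} = 38$ ($N{\left(W,d \right)} = -3 + \frac{1}{2} \cdot 82 = -3 + 41 = 38$)
$c{\left(g \right)} = \frac{1}{g}$
$Z = -7989$ ($Z = 38 - 8027 = -7989$)
$H{\left(U \right)} = 10 U$ ($H{\left(U \right)} = 2 U 5 = 10 U$)
$l{\left(V \right)} = -8 + V^{2}$
$\left(5131 + Z\right) + l{\left(H{\left(c{\left(6 \right)} \right)} \right)} = \left(5131 - 7989\right) - \left(8 - \left(\frac{10}{6}\right)^{2}\right) = -2858 - \left(8 - \left(10 \cdot \frac{1}{6}\right)^{2}\right) = -2858 - \left(8 - \left(\frac{5}{3}\right)^{2}\right) = -2858 + \left(-8 + \frac{25}{9}\right) = -2858 - \frac{47}{9} = - \frac{25769}{9}$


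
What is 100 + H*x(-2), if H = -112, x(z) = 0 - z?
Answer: -124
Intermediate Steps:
x(z) = -z
100 + H*x(-2) = 100 - (-112)*(-2) = 100 - 112*2 = 100 - 224 = -124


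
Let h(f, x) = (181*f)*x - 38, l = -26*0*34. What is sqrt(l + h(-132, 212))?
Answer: I*sqrt(5065142) ≈ 2250.6*I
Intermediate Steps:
l = 0 (l = 0*34 = 0)
h(f, x) = -38 + 181*f*x (h(f, x) = 181*f*x - 38 = -38 + 181*f*x)
sqrt(l + h(-132, 212)) = sqrt(0 + (-38 + 181*(-132)*212)) = sqrt(0 + (-38 - 5065104)) = sqrt(0 - 5065142) = sqrt(-5065142) = I*sqrt(5065142)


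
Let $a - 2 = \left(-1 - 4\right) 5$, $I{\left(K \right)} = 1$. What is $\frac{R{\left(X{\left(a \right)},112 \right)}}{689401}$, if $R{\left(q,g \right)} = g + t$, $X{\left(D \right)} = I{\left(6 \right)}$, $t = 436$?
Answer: $\frac{548}{689401} \approx 0.00079489$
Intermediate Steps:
$a = -23$ ($a = 2 + \left(-1 - 4\right) 5 = 2 - 25 = -23$)
$X{\left(D \right)} = 1$
$R{\left(q,g \right)} = 436 + g$ ($R{\left(q,g \right)} = g + 436 = 436 + g$)
$\frac{R{\left(X{\left(a \right)},112 \right)}}{689401} = \frac{436 + 112}{689401} = 548 \cdot \frac{1}{689401} = \frac{548}{689401}$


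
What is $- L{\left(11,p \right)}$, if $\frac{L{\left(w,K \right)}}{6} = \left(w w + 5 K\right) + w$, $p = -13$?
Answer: $-402$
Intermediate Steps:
$L{\left(w,K \right)} = 6 w + 6 w^{2} + 30 K$ ($L{\left(w,K \right)} = 6 \left(\left(w w + 5 K\right) + w\right) = 6 \left(\left(w^{2} + 5 K\right) + w\right) = 6 \left(w + w^{2} + 5 K\right) = 6 w + 6 w^{2} + 30 K$)
$- L{\left(11,p \right)} = - (6 \cdot 11 + 6 \cdot 11^{2} + 30 \left(-13\right)) = - (66 + 6 \cdot 121 - 390) = - (66 + 726 - 390) = \left(-1\right) 402 = -402$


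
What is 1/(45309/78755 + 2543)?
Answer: 78755/200319274 ≈ 0.00039315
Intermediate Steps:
1/(45309/78755 + 2543) = 1/(200319274/78755) = 78755/200319274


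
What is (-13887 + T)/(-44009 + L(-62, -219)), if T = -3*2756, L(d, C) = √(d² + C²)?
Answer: 325006465/645580092 + 7385*√51805/645580092 ≈ 0.50604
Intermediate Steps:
L(d, C) = √(C² + d²)
T = -8268
(-13887 + T)/(-44009 + L(-62, -219)) = (-13887 - 8268)/(-44009 + √((-219)² + (-62)²)) = -22155/(-44009 + √(47961 + 3844)) = -22155/(-44009 + √51805)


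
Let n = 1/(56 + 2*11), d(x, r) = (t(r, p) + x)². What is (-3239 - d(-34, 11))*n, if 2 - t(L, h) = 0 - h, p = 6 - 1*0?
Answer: -1305/26 ≈ -50.192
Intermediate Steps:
p = 6 (p = 6 + 0 = 6)
t(L, h) = 2 + h (t(L, h) = 2 - (0 - h) = 2 - (-1)*h = 2 + h)
d(x, r) = (8 + x)² (d(x, r) = ((2 + 6) + x)² = (8 + x)²)
n = 1/78 (n = 1/(56 + 22) = 1/78 ≈ 0.012821)
(-3239 - d(-34, 11))*n = (-3239 - (8 - 34)²)*(1/78) = (-3239 - 1*(-26)²)*(1/78) = (-3239 - 1*676)*(1/78) = (-3239 - 676)*(1/78) = -3915*1/78 = -1305/26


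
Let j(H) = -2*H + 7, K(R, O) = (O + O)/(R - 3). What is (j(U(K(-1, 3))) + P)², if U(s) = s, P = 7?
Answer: 289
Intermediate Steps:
K(R, O) = 2*O/(-3 + R) (K(R, O) = (2*O)/(-3 + R) = 2*O/(-3 + R))
j(H) = 7 - 2*H
(j(U(K(-1, 3))) + P)² = ((7 - 4*3/(-3 - 1)) + 7)² = ((7 - 4*3/(-4)) + 7)² = ((7 - 4*3*(-1)/4) + 7)² = ((7 - 2*(-3/2)) + 7)² = ((7 + 3) + 7)² = (10 + 7)² = 17² = 289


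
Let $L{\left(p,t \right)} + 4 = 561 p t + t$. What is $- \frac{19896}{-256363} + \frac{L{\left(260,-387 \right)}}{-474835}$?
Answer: $\frac{14480680033753}{121730125105} \approx 118.96$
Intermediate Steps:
$L{\left(p,t \right)} = -4 + t + 561 p t$ ($L{\left(p,t \right)} = -4 + \left(561 p t + t\right) = -4 + \left(t + 561 p t\right) = -4 + t + 561 p t$)
$- \frac{19896}{-256363} + \frac{L{\left(260,-387 \right)}}{-474835} = - \frac{19896}{-256363} + \frac{-4 - 387 + 561 \cdot 260 \left(-387\right)}{-474835} = \left(-19896\right) \left(- \frac{1}{256363}\right) + \left(-4 - 387 - 56447820\right) \left(- \frac{1}{474835}\right) = \frac{19896}{256363} - - \frac{56448211}{474835} = \frac{19896}{256363} + \frac{56448211}{474835} = \frac{14480680033753}{121730125105}$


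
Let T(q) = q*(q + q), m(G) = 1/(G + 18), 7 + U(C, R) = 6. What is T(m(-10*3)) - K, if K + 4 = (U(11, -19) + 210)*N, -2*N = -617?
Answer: -4642019/72 ≈ -64473.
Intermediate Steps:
U(C, R) = -1 (U(C, R) = -7 + 6 = -1)
N = 617/2 (N = -½*(-617) = 617/2 ≈ 308.50)
m(G) = 1/(18 + G)
T(q) = 2*q² (T(q) = q*(2*q) = 2*q²)
K = 128945/2 (K = -4 + (-1 + 210)*(617/2) = -4 + 209*(617/2) = -4 + 128953/2 = 128945/2 ≈ 64473.)
T(m(-10*3)) - K = 2*(1/(18 - 10*3))² - 1*128945/2 = 2*(1/(18 - 30))² - 128945/2 = 2*(1/(-12))² - 128945/2 = 2*(-1/12)² - 128945/2 = 2*(1/144) - 128945/2 = 1/72 - 128945/2 = -4642019/72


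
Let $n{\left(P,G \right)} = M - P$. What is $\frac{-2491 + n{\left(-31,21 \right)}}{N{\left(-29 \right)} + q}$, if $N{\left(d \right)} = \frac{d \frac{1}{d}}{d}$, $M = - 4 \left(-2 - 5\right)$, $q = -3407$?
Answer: $\frac{17632}{24701} \approx 0.71382$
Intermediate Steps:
$M = 28$ ($M = \left(-4\right) \left(-7\right) = 28$)
$n{\left(P,G \right)} = 28 - P$
$N{\left(d \right)} = \frac{1}{d}$ ($N{\left(d \right)} = 1 \frac{1}{d} = \frac{1}{d}$)
$\frac{-2491 + n{\left(-31,21 \right)}}{N{\left(-29 \right)} + q} = \frac{-2491 + \left(28 - -31\right)}{\frac{1}{-29} - 3407} = \frac{-2491 + \left(28 + 31\right)}{- \frac{1}{29} - 3407} = \frac{-2491 + 59}{- \frac{98804}{29}} = \left(-2432\right) \left(- \frac{29}{98804}\right) = \frac{17632}{24701}$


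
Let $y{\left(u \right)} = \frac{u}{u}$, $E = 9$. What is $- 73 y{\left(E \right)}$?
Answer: $-73$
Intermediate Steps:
$y{\left(u \right)} = 1$
$- 73 y{\left(E \right)} = \left(-73\right) 1 = -73$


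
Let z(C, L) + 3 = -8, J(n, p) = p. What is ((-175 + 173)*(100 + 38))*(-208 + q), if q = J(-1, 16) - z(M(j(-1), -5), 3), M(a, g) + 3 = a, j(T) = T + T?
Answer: 49956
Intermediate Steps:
j(T) = 2*T
M(a, g) = -3 + a
z(C, L) = -11 (z(C, L) = -3 - 8 = -11)
q = 27 (q = 16 - 1*(-11) = 16 + 11 = 27)
((-175 + 173)*(100 + 38))*(-208 + q) = ((-175 + 173)*(100 + 38))*(-208 + 27) = -2*138*(-181) = -276*(-181) = 49956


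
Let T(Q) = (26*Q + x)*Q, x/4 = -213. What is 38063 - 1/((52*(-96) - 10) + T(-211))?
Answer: 50711943907/1332316 ≈ 38063.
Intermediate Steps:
x = -852 (x = 4*(-213) = -852)
T(Q) = Q*(-852 + 26*Q) (T(Q) = (26*Q - 852)*Q = (-852 + 26*Q)*Q = Q*(-852 + 26*Q))
38063 - 1/((52*(-96) - 10) + T(-211)) = 38063 - 1/((52*(-96) - 10) + 2*(-211)*(-426 + 13*(-211))) = 38063 - 1/((-4992 - 10) + 2*(-211)*(-426 - 2743)) = 38063 - 1/(-5002 + 2*(-211)*(-3169)) = 38063 - 1/(-5002 + 1337318) = 38063 - 1/1332316 = 50711943907/1332316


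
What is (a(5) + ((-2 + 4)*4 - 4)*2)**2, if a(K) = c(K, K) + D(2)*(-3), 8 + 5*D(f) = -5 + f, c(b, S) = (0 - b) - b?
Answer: 529/25 ≈ 21.160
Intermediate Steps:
c(b, S) = -2*b (c(b, S) = -b - b = -2*b)
D(f) = -13/5 + f/5 (D(f) = -8/5 + (-5 + f)/5 = -8/5 + (-1 + f/5) = -13/5 + f/5)
a(K) = 33/5 - 2*K (a(K) = -2*K + (-13/5 + (1/5)*2)*(-3) = -2*K + (-13/5 + 2/5)*(-3) = -2*K - 11/5*(-3) = -2*K + 33/5 = 33/5 - 2*K)
(a(5) + ((-2 + 4)*4 - 4)*2)**2 = ((33/5 - 2*5) + ((-2 + 4)*4 - 4)*2)**2 = ((33/5 - 10) + (2*4 - 4)*2)**2 = (-17/5 + (8 - 4)*2)**2 = (-17/5 + 4*2)**2 = (-17/5 + 8)**2 = (23/5)**2 = 529/25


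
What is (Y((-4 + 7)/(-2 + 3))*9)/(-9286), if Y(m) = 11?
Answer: -99/9286 ≈ -0.010661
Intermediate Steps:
(Y((-4 + 7)/(-2 + 3))*9)/(-9286) = (11*9)/(-9286) = 99*(-1/9286) = -99/9286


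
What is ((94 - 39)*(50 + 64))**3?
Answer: 246491883000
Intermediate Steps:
((94 - 39)*(50 + 64))**3 = (55*114)**3 = 6270**3 = 246491883000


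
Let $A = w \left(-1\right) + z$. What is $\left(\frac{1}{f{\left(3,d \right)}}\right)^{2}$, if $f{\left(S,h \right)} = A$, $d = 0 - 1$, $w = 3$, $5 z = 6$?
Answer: $\frac{25}{81} \approx 0.30864$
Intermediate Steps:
$z = \frac{6}{5}$ ($z = \frac{1}{5} \cdot 6 = \frac{6}{5} \approx 1.2$)
$d = -1$ ($d = 0 - 1 = -1$)
$A = - \frac{9}{5}$ ($A = 3 \left(-1\right) + \frac{6}{5} = -3 + \frac{6}{5} = - \frac{9}{5} \approx -1.8$)
$f{\left(S,h \right)} = - \frac{9}{5}$
$\left(\frac{1}{f{\left(3,d \right)}}\right)^{2} = \left(\frac{1}{- \frac{9}{5}}\right)^{2} = \left(- \frac{5}{9}\right)^{2} = \frac{25}{81}$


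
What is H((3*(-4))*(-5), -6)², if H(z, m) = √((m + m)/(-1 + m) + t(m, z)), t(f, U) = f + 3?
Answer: -9/7 ≈ -1.2857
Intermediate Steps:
t(f, U) = 3 + f
H(z, m) = √(3 + m + 2*m/(-1 + m)) (H(z, m) = √((m + m)/(-1 + m) + (3 + m)) = √((2*m)/(-1 + m) + (3 + m)) = √(2*m/(-1 + m) + (3 + m)) = √(3 + m + 2*m/(-1 + m)))
H((3*(-4))*(-5), -6)² = (√((-3 + (-6)² + 4*(-6))/(-1 - 6)))² = (√((-3 + 36 - 24)/(-7)))² = (√(-⅐*9))² = (√(-9/7))² = (3*I*√7/7)² = -9/7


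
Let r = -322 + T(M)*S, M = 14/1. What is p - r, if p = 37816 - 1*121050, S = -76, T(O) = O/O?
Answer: -82836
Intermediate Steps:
M = 14 (M = 14*1 = 14)
T(O) = 1
p = -83234 (p = 37816 - 121050 = -83234)
r = -398 (r = -322 + 1*(-76) = -322 - 76 = -398)
p - r = -83234 - 1*(-398) = -83234 + 398 = -82836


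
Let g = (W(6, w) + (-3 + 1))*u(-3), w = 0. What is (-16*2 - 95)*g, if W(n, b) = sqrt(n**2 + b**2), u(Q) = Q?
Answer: 1524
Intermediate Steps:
W(n, b) = sqrt(b**2 + n**2)
g = -12 (g = (sqrt(0**2 + 6**2) + (-3 + 1))*(-3) = (sqrt(0 + 36) - 2)*(-3) = (sqrt(36) - 2)*(-3) = (6 - 2)*(-3) = 4*(-3) = -12)
(-16*2 - 95)*g = (-16*2 - 95)*(-12) = (-32 - 95)*(-12) = -127*(-12) = 1524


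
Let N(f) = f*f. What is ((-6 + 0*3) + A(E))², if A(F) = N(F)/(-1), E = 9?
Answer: 7569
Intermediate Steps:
N(f) = f²
A(F) = -F² (A(F) = F²/(-1) = F²*(-1) = -F²)
((-6 + 0*3) + A(E))² = ((-6 + 0*3) - 1*9²)² = ((-6 + 0) - 1*81)² = (-6 - 81)² = (-87)² = 7569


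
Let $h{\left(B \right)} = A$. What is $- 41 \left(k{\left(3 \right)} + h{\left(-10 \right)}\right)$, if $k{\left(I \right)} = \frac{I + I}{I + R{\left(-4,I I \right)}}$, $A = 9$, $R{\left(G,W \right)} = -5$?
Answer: $-246$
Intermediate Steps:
$h{\left(B \right)} = 9$
$k{\left(I \right)} = \frac{2 I}{-5 + I}$ ($k{\left(I \right)} = \frac{I + I}{I - 5} = \frac{2 I}{-5 + I}$)
$- 41 \left(k{\left(3 \right)} + h{\left(-10 \right)}\right) = - 41 \left(2 \cdot 3 \frac{1}{-5 + 3} + 9\right) = - 41 \left(2 \cdot 3 \frac{1}{-2} + 9\right) = - 41 \left(2 \cdot 3 \left(- \frac{1}{2}\right) + 9\right) = - 41 \left(-3 + 9\right) = \left(-41\right) 6 = -246$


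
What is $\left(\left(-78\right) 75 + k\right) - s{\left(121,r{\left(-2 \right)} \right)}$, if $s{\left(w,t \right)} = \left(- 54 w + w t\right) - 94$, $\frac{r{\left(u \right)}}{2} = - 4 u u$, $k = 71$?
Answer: $4721$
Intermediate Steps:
$r{\left(u \right)} = - 8 u^{2}$ ($r{\left(u \right)} = 2 - 4 u u = 2 \left(- 4 u^{2}\right) = - 8 u^{2}$)
$s{\left(w,t \right)} = -94 - 54 w + t w$ ($s{\left(w,t \right)} = \left(- 54 w + t w\right) - 94 = -94 - 54 w + t w$)
$\left(\left(-78\right) 75 + k\right) - s{\left(121,r{\left(-2 \right)} \right)} = \left(\left(-78\right) 75 + 71\right) - \left(-94 - 6534 + - 8 \left(-2\right)^{2} \cdot 121\right) = \left(-5850 + 71\right) - \left(-94 - 6534 + \left(-8\right) 4 \cdot 121\right) = -5779 - \left(-94 - 6534 - 3872\right) = -5779 - -10500 = -5779 + 10500 = 4721$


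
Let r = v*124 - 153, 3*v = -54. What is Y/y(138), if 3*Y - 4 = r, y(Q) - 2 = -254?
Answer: 2381/756 ≈ 3.1495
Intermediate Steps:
v = -18 (v = (1/3)*(-54) = -18)
y(Q) = -252 (y(Q) = 2 - 254 = -252)
r = -2385 (r = -18*124 - 153 = -2232 - 153 = -2385)
Y = -2381/3 (Y = 4/3 + (1/3)*(-2385) = 4/3 - 795 = -2381/3 ≈ -793.67)
Y/y(138) = -2381/3/(-252) = -2381/3*(-1/252) = 2381/756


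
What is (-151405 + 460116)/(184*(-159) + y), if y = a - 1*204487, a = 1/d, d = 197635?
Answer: -4693238345/3553522908 ≈ -1.3207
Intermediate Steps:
a = 1/197635 ≈ 5.0598e-6
y = -40413788244/197635 (y = 1/197635 - 1*204487 = 1/197635 - 204487 = -40413788244/197635 ≈ -2.0449e+5)
(-151405 + 460116)/(184*(-159) + y) = (-151405 + 460116)/(184*(-159) - 40413788244/197635) = 308711/(-29256 - 40413788244/197635) = 308711/(-46195797804/197635) = 308711*(-197635/46195797804) = -4693238345/3553522908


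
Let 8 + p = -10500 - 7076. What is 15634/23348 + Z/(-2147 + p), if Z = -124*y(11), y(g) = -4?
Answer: 148446923/230339694 ≈ 0.64447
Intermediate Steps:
p = -17584 (p = -8 + (-10500 - 7076) = -8 - 17576 = -17584)
Z = 496 (Z = -124*(-4) = 496)
15634/23348 + Z/(-2147 + p) = 15634/23348 + 496/(-2147 - 17584) = 15634*(1/23348) + 496/(-19731) = 7817/11674 + 496*(-1/19731) = 7817/11674 - 496/19731 = 148446923/230339694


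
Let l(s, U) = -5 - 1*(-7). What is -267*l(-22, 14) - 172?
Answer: -706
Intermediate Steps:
l(s, U) = 2 (l(s, U) = -5 + 7 = 2)
-267*l(-22, 14) - 172 = -267*2 - 172 = -534 - 172 = -706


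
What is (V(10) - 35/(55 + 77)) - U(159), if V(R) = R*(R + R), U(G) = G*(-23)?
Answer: 509089/132 ≈ 3856.7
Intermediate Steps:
U(G) = -23*G
V(R) = 2*R**2 (V(R) = R*(2*R) = 2*R**2)
(V(10) - 35/(55 + 77)) - U(159) = (2*10**2 - 35/(55 + 77)) - (-23)*159 = (2*100 - 35/132) - 1*(-3657) = (200 - 35*1/132) + 3657 = (200 - 35/132) + 3657 = 26365/132 + 3657 = 509089/132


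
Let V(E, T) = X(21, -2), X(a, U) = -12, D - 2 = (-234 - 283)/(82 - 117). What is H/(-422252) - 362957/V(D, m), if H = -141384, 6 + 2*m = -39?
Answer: 38315253943/1266756 ≈ 30247.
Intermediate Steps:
m = -45/2 (m = -3 + (½)*(-39) = -3 - 39/2 = -45/2 ≈ -22.500)
D = 587/35 (D = 2 + (-234 - 283)/(82 - 117) = 2 - 517/(-35) = 2 - 517*(-1/35) = 2 + 517/35 = 587/35 ≈ 16.771)
V(E, T) = -12
H/(-422252) - 362957/V(D, m) = -141384/(-422252) - 362957/(-12) = -141384*(-1/422252) - 362957*(-1/12) = 35346/105563 + 362957/12 = 38315253943/1266756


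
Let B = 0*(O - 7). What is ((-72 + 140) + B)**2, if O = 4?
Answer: 4624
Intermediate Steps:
B = 0 (B = 0*(4 - 7) = 0*(-3) = 0)
((-72 + 140) + B)**2 = ((-72 + 140) + 0)**2 = (68 + 0)**2 = 68**2 = 4624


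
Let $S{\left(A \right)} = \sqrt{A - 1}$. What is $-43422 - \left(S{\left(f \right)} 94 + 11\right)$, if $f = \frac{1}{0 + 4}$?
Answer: $-43433 - 47 i \sqrt{3} \approx -43433.0 - 81.406 i$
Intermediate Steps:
$f = \frac{1}{4} \approx 0.25$
$S{\left(A \right)} = \sqrt{-1 + A}$ ($S{\left(A \right)} = \sqrt{A + \left(-3 + 2\right)} = \sqrt{A - 1} = \sqrt{-1 + A}$)
$-43422 - \left(S{\left(f \right)} 94 + 11\right) = -43422 - \left(\sqrt{-1 + \frac{1}{4}} \cdot 94 + 11\right) = -43422 - \left(\sqrt{- \frac{3}{4}} \cdot 94 + 11\right) = -43422 - \left(\frac{i \sqrt{3}}{2} \cdot 94 + 11\right) = -43422 - \left(47 i \sqrt{3} + 11\right) = -43422 - \left(11 + 47 i \sqrt{3}\right) = -43433 - 47 i \sqrt{3}$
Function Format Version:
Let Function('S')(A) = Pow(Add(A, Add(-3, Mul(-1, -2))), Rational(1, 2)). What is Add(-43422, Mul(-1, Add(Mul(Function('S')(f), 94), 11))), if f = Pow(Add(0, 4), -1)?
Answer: Add(-43433, Mul(-47, I, Pow(3, Rational(1, 2)))) ≈ Add(-43433., Mul(-81.406, I))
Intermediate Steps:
f = Rational(1, 4) (f = Pow(4, -1) = Rational(1, 4) ≈ 0.25000)
Function('S')(A) = Pow(Add(-1, A), Rational(1, 2)) (Function('S')(A) = Pow(Add(A, Add(-3, 2)), Rational(1, 2)) = Pow(Add(A, -1), Rational(1, 2)) = Pow(Add(-1, A), Rational(1, 2)))
Add(-43422, Mul(-1, Add(Mul(Function('S')(f), 94), 11))) = Add(-43422, Mul(-1, Add(Mul(Pow(Add(-1, Rational(1, 4)), Rational(1, 2)), 94), 11))) = Add(-43422, Mul(-1, Add(Mul(Pow(Rational(-3, 4), Rational(1, 2)), 94), 11))) = Add(-43422, Mul(-1, Add(Mul(Mul(Rational(1, 2), I, Pow(3, Rational(1, 2))), 94), 11))) = Add(-43422, Mul(-1, Add(Mul(47, I, Pow(3, Rational(1, 2))), 11))) = Add(-43422, Mul(-1, Add(11, Mul(47, I, Pow(3, Rational(1, 2)))))) = Add(-43422, Add(-11, Mul(-47, I, Pow(3, Rational(1, 2))))) = Add(-43433, Mul(-47, I, Pow(3, Rational(1, 2))))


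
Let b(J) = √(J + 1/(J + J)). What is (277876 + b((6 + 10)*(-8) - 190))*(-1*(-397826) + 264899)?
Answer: 184155372100 + 662725*I*√32157591/318 ≈ 1.8416e+11 + 1.1818e+7*I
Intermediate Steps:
b(J) = √(J + 1/(2*J))
(277876 + b((6 + 10)*(-8) - 190))*(-1*(-397826) + 264899) = (277876 + √(2/((6 + 10)*(-8) - 190) + 4*((6 + 10)*(-8) - 190))/2)*(-1*(-397826) + 264899) = (277876 + √(2/(16*(-8) - 190) + 4*(16*(-8) - 190))/2)*(397826 + 264899) = (277876 + √(2/(-128 - 190) + 4*(-128 - 190))/2)*662725 = (277876 + √(2/(-318) + 4*(-318))/2)*662725 = (277876 + √(2*(-1/318) - 1272)/2)*662725 = (277876 + √(-1/159 - 1272)/2)*662725 = (277876 + √(-202249/159)/2)*662725 = (277876 + (I*√32157591/159)/2)*662725 = (277876 + I*√32157591/318)*662725 = 184155372100 + 662725*I*√32157591/318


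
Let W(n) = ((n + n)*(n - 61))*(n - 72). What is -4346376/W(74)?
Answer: -543297/481 ≈ -1129.5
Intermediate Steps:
W(n) = 2*n*(-72 + n)*(-61 + n) (W(n) = ((2*n)*(-61 + n))*(-72 + n) = (2*n*(-61 + n))*(-72 + n) = 2*n*(-72 + n)*(-61 + n))
-4346376/W(74) = -4346376/(2*74*(4392 + 74² - 133*74)) = -4346376/(2*74*(4392 + 5476 - 9842)) = -4346376/(2*74*26) = -4346376/3848 = -582*1867/962 = -543297/481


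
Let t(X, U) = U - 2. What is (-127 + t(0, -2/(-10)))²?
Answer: 414736/25 ≈ 16589.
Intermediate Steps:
t(X, U) = -2 + U
(-127 + t(0, -2/(-10)))² = (-127 + (-2 - 2/(-10)))² = (-127 + (-2 - 2*(-⅒)))² = (-127 + (-2 + ⅕))² = (-127 - 9/5)² = (-644/5)² = 414736/25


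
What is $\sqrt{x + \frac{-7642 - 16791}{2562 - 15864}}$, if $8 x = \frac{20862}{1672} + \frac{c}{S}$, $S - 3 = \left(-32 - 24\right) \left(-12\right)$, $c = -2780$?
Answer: $\frac{\sqrt{24678475618830}}{2926440} \approx 1.6975$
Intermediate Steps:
$S = 675$ ($S = 3 + \left(-32 - 24\right) \left(-12\right) = 3 - -672 = 3 + 672 = 675$)
$x = \frac{49651}{47520}$ ($x = \frac{\frac{20862}{1672} - \frac{2780}{675}}{8} = \frac{20862 \cdot \frac{1}{1672} - \frac{556}{135}}{8} = \frac{\frac{549}{44} - \frac{556}{135}}{8} = \frac{1}{8} \cdot \frac{49651}{5940} = \frac{49651}{47520} \approx 1.0448$)
$\sqrt{x + \frac{-7642 - 16791}{2562 - 15864}} = \sqrt{\frac{49651}{47520} + \frac{-7642 - 16791}{2562 - 15864}} = \sqrt{\frac{49651}{47520} - \frac{24433}{-13302}} = \sqrt{\frac{49651}{47520} - - \frac{24433}{13302}} = \sqrt{\frac{49651}{47520} + \frac{24433}{13302}} = \sqrt{\frac{101195209}{35117280}} = \frac{\sqrt{24678475618830}}{2926440}$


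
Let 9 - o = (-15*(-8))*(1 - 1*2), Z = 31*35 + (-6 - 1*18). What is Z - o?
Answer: 932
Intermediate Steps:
Z = 1061 (Z = 1085 + (-6 - 18) = 1085 - 24 = 1061)
o = 129 (o = 9 - (-15*(-8))*(1 - 1*2) = 9 - 120*(1 - 2) = 9 - 120*(-1) = 9 - 1*(-120) = 9 + 120 = 129)
Z - o = 1061 - 1*129 = 1061 - 129 = 932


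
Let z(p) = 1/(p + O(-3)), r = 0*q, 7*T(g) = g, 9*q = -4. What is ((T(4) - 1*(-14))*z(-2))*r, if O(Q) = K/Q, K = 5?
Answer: 0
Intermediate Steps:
q = -4/9 (q = (1/9)*(-4) = -4/9 ≈ -0.44444)
T(g) = g/7
O(Q) = 5/Q
r = 0 (r = 0*(-4/9) = 0)
z(p) = 1/(-5/3 + p) (z(p) = 1/(p + 5/(-3)) = 1/(p + 5*(-1/3)) = 1/(p - 5/3) = 1/(-5/3 + p))
((T(4) - 1*(-14))*z(-2))*r = (((1/7)*4 - 1*(-14))*(3/(-5 + 3*(-2))))*0 = ((4/7 + 14)*(3/(-5 - 6)))*0 = (102*(3/(-11))/7)*0 = (102*(3*(-1/11))/7)*0 = ((102/7)*(-3/11))*0 = -306/77*0 = 0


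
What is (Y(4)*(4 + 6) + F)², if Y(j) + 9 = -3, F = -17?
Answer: 18769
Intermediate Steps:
Y(j) = -12 (Y(j) = -9 - 3 = -12)
(Y(4)*(4 + 6) + F)² = (-12*(4 + 6) - 17)² = (-12*10 - 17)² = (-120 - 17)² = (-137)² = 18769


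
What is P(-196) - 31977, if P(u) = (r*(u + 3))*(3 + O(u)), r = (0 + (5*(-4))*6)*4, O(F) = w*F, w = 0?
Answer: 245943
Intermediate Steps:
O(F) = 0 (O(F) = 0*F = 0)
r = -480 (r = (0 - 20*6)*4 = (0 - 120)*4 = -120*4 = -480)
P(u) = -4320 - 1440*u (P(u) = (-480*(u + 3))*(3 + 0) = -480*(3 + u)*3 = (-1440 - 480*u)*3 = -4320 - 1440*u)
P(-196) - 31977 = (-4320 - 1440*(-196)) - 31977 = (-4320 + 282240) - 31977 = 277920 - 31977 = 245943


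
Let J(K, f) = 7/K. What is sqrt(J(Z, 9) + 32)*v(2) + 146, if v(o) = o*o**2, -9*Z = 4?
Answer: 146 + 4*sqrt(65) ≈ 178.25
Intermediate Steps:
Z = -4/9 (Z = -1/9*4 = -4/9 ≈ -0.44444)
v(o) = o**3
sqrt(J(Z, 9) + 32)*v(2) + 146 = sqrt(7/(-4/9) + 32)*2**3 + 146 = sqrt(7*(-9/4) + 32)*8 + 146 = sqrt(-63/4 + 32)*8 + 146 = sqrt(65/4)*8 + 146 = (sqrt(65)/2)*8 + 146 = 4*sqrt(65) + 146 = 146 + 4*sqrt(65)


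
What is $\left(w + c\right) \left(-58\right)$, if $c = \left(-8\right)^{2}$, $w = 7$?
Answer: $-4118$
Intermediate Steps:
$c = 64$
$\left(w + c\right) \left(-58\right) = \left(7 + 64\right) \left(-58\right) = 71 \left(-58\right) = -4118$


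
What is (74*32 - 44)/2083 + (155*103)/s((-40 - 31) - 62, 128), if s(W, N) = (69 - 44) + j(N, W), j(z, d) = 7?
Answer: 33329463/66656 ≈ 500.02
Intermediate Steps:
s(W, N) = 32 (s(W, N) = (69 - 44) + 7 = 25 + 7 = 32)
(74*32 - 44)/2083 + (155*103)/s((-40 - 31) - 62, 128) = (74*32 - 44)/2083 + (155*103)/32 = (2368 - 44)*(1/2083) + 15965*(1/32) = 2324*(1/2083) + 15965/32 = 2324/2083 + 15965/32 = 33329463/66656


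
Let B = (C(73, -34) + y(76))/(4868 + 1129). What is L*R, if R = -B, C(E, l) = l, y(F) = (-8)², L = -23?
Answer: 230/1999 ≈ 0.11506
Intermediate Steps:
y(F) = 64
B = 10/1999 (B = (-34 + 64)/(4868 + 1129) = 30/5997 = 30*(1/5997) = 10/1999 ≈ 0.0050025)
R = -10/1999 (R = -1*10/1999 = -10/1999 ≈ -0.0050025)
L*R = -23*(-10/1999) = 230/1999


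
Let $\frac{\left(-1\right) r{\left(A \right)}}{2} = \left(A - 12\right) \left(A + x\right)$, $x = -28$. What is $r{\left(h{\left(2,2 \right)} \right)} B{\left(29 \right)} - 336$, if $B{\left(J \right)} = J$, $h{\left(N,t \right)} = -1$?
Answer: $-22202$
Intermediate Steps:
$r{\left(A \right)} = - 2 \left(-28 + A\right) \left(-12 + A\right)$ ($r{\left(A \right)} = - 2 \left(A - 12\right) \left(A - 28\right) = - 2 \left(-12 + A\right) \left(-28 + A\right) = - 2 \left(-28 + A\right) \left(-12 + A\right)$)
$r{\left(h{\left(2,2 \right)} \right)} B{\left(29 \right)} - 336 = \left(-672 - 2 \left(-1\right)^{2} + 80 \left(-1\right)\right) 29 - 336 = \left(-672 - 2 - 80\right) 29 - 336 = \left(-754\right) 29 - 336 = -21866 - 336 = -22202$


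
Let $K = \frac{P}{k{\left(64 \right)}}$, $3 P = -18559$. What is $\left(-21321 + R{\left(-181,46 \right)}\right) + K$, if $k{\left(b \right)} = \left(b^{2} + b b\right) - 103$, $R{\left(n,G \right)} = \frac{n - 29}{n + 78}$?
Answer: $- \frac{53288676328}{2499501} \approx -21320.0$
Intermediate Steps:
$P = - \frac{18559}{3}$ ($P = \frac{1}{3} \left(-18559\right) = - \frac{18559}{3} \approx -6186.3$)
$R{\left(n,G \right)} = \frac{-29 + n}{78 + n}$
$k{\left(b \right)} = -103 + 2 b^{2}$ ($k{\left(b \right)} = \left(b^{2} + b^{2}\right) - 103 = 2 b^{2} - 103 = -103 + 2 b^{2}$)
$K = - \frac{18559}{24267}$ ($K = - \frac{18559}{3 \left(-103 + 2 \cdot 64^{2}\right)} = - \frac{18559}{3 \left(-103 + 2 \cdot 4096\right)} = - \frac{18559}{3 \left(-103 + 8192\right)} = - \frac{18559}{3 \cdot 8089} = \left(- \frac{18559}{3}\right) \frac{1}{8089} = - \frac{18559}{24267} \approx -0.76478$)
$\left(-21321 + R{\left(-181,46 \right)}\right) + K = \left(-21321 + \frac{-29 - 181}{78 - 181}\right) - \frac{18559}{24267} = \left(-21321 + \frac{1}{-103} \left(-210\right)\right) - \frac{18559}{24267} = \left(-21321 - - \frac{210}{103}\right) - \frac{18559}{24267} = \left(-21321 + \frac{210}{103}\right) - \frac{18559}{24267} = - \frac{2195853}{103} - \frac{18559}{24267} = - \frac{53288676328}{2499501}$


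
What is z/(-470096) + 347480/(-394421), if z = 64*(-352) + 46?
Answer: -77240792579/92707867208 ≈ -0.83316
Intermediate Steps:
z = -22482 (z = -22528 + 46 = -22482)
z/(-470096) + 347480/(-394421) = -22482/(-470096) + 347480/(-394421) = -22482*(-1/470096) + 347480*(-1/394421) = 11241/235048 - 347480/394421 = -77240792579/92707867208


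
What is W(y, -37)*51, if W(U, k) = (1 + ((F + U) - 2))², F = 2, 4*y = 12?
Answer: 816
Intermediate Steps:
y = 3 (y = (¼)*12 = 3)
W(U, k) = (1 + U)² (W(U, k) = (1 + ((2 + U) - 2))² = (1 + U)²)
W(y, -37)*51 = (1 + 3)²*51 = 4²*51 = 16*51 = 816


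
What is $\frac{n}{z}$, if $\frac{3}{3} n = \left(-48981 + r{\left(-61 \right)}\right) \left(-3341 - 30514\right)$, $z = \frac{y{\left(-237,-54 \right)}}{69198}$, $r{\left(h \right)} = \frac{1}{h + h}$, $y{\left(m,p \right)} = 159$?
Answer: $\frac{38249241381645}{53} \approx 7.2168 \cdot 10^{11}$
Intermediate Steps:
$r{\left(h \right)} = \frac{1}{2 h}$
$z = \frac{53}{23066}$ ($z = \frac{159}{69198} = 159 \cdot \frac{1}{69198} = \frac{53}{23066} \approx 0.0022978$)
$n = \frac{3316504065}{2}$ ($n = \left(-48981 + \frac{1}{2 \left(-61\right)}\right) \left(-3341 - 30514\right) = \left(-48981 + \frac{1}{2} \left(- \frac{1}{61}\right)\right) \left(-33855\right) = \left(-48981 - \frac{1}{122}\right) \left(-33855\right) = \left(- \frac{5975683}{122}\right) \left(-33855\right) = \frac{3316504065}{2} \approx 1.6583 \cdot 10^{9}$)
$\frac{n}{z} = \frac{3316504065}{2 \cdot \frac{53}{23066}} = \frac{3316504065}{2} \cdot \frac{23066}{53} = \frac{38249241381645}{53}$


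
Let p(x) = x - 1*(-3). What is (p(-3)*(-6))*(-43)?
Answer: 0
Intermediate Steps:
p(x) = 3 + x (p(x) = x + 3 = 3 + x)
(p(-3)*(-6))*(-43) = ((3 - 3)*(-6))*(-43) = (0*(-6))*(-43) = 0*(-43) = 0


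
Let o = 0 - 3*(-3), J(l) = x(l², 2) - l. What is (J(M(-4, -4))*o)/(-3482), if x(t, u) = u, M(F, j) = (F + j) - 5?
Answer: -135/3482 ≈ -0.038771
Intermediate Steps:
M(F, j) = -5 + F + j
J(l) = 2 - l
o = 9 (o = 0 + 9 = 9)
(J(M(-4, -4))*o)/(-3482) = ((2 - (-5 - 4 - 4))*9)/(-3482) = ((2 - 1*(-13))*9)*(-1/3482) = ((2 + 13)*9)*(-1/3482) = (15*9)*(-1/3482) = 135*(-1/3482) = -135/3482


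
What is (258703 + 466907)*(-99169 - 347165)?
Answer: -323864413740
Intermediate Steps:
(258703 + 466907)*(-99169 - 347165) = 725610*(-446334) = -323864413740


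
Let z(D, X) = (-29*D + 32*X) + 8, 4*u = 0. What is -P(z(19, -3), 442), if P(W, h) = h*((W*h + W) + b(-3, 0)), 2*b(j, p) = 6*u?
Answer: 125120034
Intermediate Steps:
u = 0 (u = (¼)*0 = 0)
z(D, X) = 8 - 29*D + 32*X
b(j, p) = 0 (b(j, p) = (6*0)/2 = (½)*0 = 0)
P(W, h) = h*(W + W*h) (P(W, h) = h*((W*h + W) + 0) = h*((W + W*h) + 0) = h*(W + W*h))
-P(z(19, -3), 442) = -(8 - 29*19 + 32*(-3))*442*(1 + 442) = -(8 - 551 - 96)*442*443 = -(-639)*442*443 = -1*(-125120034) = 125120034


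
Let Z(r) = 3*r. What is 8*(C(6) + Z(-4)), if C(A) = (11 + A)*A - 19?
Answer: 568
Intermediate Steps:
C(A) = -19 + A*(11 + A) (C(A) = A*(11 + A) - 19 = -19 + A*(11 + A))
8*(C(6) + Z(-4)) = 8*((-19 + 6² + 11*6) + 3*(-4)) = 8*((-19 + 36 + 66) - 12) = 8*(83 - 12) = 8*71 = 568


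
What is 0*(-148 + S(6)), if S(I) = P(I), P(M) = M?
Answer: 0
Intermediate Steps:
S(I) = I
0*(-148 + S(6)) = 0*(-148 + 6) = 0*(-142) = 0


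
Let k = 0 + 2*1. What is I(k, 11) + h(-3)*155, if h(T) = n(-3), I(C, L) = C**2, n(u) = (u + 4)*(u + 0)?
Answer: -461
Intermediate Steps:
k = 2 (k = 0 + 2 = 2)
n(u) = u*(4 + u) (n(u) = (4 + u)*u = u*(4 + u))
h(T) = -3 (h(T) = -3*(4 - 3) = -3*1 = -3)
I(k, 11) + h(-3)*155 = 2**2 - 3*155 = 4 - 465 = -461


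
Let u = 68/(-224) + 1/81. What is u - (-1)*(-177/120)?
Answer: -20029/11340 ≈ -1.7662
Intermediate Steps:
u = -1321/4536 (u = 68*(-1/224) + 1*(1/81) = -17/56 + 1/81 = -1321/4536 ≈ -0.29123)
u - (-1)*(-177/120) = -1321/4536 - (-1)*(-177/120) = -1321/4536 - (-1)*(-177*1/120) = -1321/4536 - (-1)*(-59)/40 = -1321/4536 - 1*59/40 = -1321/4536 - 59/40 = -20029/11340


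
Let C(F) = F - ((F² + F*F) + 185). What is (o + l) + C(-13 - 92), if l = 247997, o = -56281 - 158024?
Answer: 11352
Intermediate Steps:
o = -214305
C(F) = -185 + F - 2*F² (C(F) = F - ((F² + F²) + 185) = F - (2*F² + 185) = F - (185 + 2*F²) = F + (-185 - 2*F²) = -185 + F - 2*F²)
(o + l) + C(-13 - 92) = (-214305 + 247997) + (-185 + (-13 - 92) - 2*(-13 - 92)²) = 33692 + (-185 - 105 - 2*(-105)²) = 33692 + (-185 - 105 - 2*11025) = 33692 + (-185 - 105 - 22050) = 33692 - 22340 = 11352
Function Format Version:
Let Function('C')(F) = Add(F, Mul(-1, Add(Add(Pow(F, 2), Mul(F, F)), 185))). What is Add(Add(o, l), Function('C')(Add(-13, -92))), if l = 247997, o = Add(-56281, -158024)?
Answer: 11352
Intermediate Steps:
o = -214305
Function('C')(F) = Add(-185, F, Mul(-2, Pow(F, 2))) (Function('C')(F) = Add(F, Mul(-1, Add(Add(Pow(F, 2), Pow(F, 2)), 185))) = Add(F, Mul(-1, Add(Mul(2, Pow(F, 2)), 185))) = Add(F, Mul(-1, Add(185, Mul(2, Pow(F, 2))))) = Add(F, Add(-185, Mul(-2, Pow(F, 2)))) = Add(-185, F, Mul(-2, Pow(F, 2))))
Add(Add(o, l), Function('C')(Add(-13, -92))) = Add(Add(-214305, 247997), Add(-185, Add(-13, -92), Mul(-2, Pow(Add(-13, -92), 2)))) = Add(33692, Add(-185, -105, Mul(-2, Pow(-105, 2)))) = Add(33692, Add(-185, -105, Mul(-2, 11025))) = Add(33692, Add(-185, -105, -22050)) = Add(33692, -22340) = 11352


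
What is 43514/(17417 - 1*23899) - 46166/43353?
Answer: -1092855227/140507073 ≈ -7.7779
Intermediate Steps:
43514/(17417 - 1*23899) - 46166/43353 = 43514/(17417 - 23899) - 46166*1/43353 = 43514/(-6482) - 46166/43353 = 43514*(-1/6482) - 46166/43353 = -21757/3241 - 46166/43353 = -1092855227/140507073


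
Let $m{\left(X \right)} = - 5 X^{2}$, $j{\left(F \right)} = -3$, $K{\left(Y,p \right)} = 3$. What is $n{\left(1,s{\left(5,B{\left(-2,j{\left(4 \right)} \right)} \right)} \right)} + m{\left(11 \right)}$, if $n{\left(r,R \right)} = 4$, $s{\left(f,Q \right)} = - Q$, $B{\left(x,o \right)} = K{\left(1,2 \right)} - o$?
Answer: $-601$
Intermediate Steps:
$B{\left(x,o \right)} = 3 - o$
$n{\left(1,s{\left(5,B{\left(-2,j{\left(4 \right)} \right)} \right)} \right)} + m{\left(11 \right)} = 4 - 5 \cdot 11^{2} = 4 - 605 = -601$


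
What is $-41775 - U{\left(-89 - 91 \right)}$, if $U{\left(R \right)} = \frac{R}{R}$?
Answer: $-41776$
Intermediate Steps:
$U{\left(R \right)} = 1$
$-41775 - U{\left(-89 - 91 \right)} = -41775 - 1 = -41776$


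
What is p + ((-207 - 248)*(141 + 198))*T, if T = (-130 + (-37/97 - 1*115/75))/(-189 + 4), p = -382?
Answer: -1980532878/17945 ≈ -1.1037e+5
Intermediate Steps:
T = 191936/269175 (T = (-130 + (-37*1/97 - 115*1/75))/(-185) = (-130 + (-37/97 - 23/15))*(-1/185) = (-130 - 2786/1455)*(-1/185) = -191936/1455*(-1/185) = 191936/269175 ≈ 0.71305)
p + ((-207 - 248)*(141 + 198))*T = -382 + ((-207 - 248)*(141 + 198))*(191936/269175) = -382 - 455*339*(191936/269175) = -382 - 154245*191936/269175 = -382 - 1973677888/17945 = -1980532878/17945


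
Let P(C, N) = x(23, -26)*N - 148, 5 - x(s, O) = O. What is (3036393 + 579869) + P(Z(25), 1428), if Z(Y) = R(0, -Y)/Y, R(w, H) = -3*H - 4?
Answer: 3660382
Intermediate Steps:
R(w, H) = -4 - 3*H
Z(Y) = (-4 + 3*Y)/Y (Z(Y) = (-4 - (-3)*Y)/Y = (-4 + 3*Y)/Y)
x(s, O) = 5 - O
P(C, N) = -148 + 31*N (P(C, N) = (5 - 1*(-26))*N - 148 = (5 + 26)*N - 148 = 31*N - 148 = -148 + 31*N)
(3036393 + 579869) + P(Z(25), 1428) = (3036393 + 579869) + (-148 + 31*1428) = 3616262 + (-148 + 44268) = 3616262 + 44120 = 3660382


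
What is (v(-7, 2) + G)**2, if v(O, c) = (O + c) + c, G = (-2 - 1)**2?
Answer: 36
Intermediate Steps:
G = 9 (G = (-3)**2 = 9)
v(O, c) = O + 2*c
(v(-7, 2) + G)**2 = ((-7 + 2*2) + 9)**2 = ((-7 + 4) + 9)**2 = (-3 + 9)**2 = 6**2 = 36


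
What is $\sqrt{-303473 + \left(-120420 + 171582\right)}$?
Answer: $i \sqrt{252311} \approx 502.31 i$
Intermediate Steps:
$\sqrt{-303473 + \left(-120420 + 171582\right)} = \sqrt{-303473 + 51162} = \sqrt{-252311} = i \sqrt{252311}$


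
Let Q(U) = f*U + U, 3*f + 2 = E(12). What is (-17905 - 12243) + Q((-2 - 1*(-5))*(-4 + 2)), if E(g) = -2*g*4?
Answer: -29958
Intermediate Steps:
E(g) = -8*g
f = -98/3 (f = -⅔ + (-8*12)/3 = -⅔ + (⅓)*(-96) = -⅔ - 32 = -98/3 ≈ -32.667)
Q(U) = -95*U/3 (Q(U) = -98*U/3 + U = -95*U/3)
(-17905 - 12243) + Q((-2 - 1*(-5))*(-4 + 2)) = (-17905 - 12243) - 95*(-2 - 1*(-5))*(-4 + 2)/3 = -30148 - 95*(-2 + 5)*(-2)/3 = -30148 - 95*(-2) = -30148 - 95/3*(-6) = -30148 + 190 = -29958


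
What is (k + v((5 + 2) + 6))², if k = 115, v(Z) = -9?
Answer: 11236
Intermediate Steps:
(k + v((5 + 2) + 6))² = (115 - 9)² = 106² = 11236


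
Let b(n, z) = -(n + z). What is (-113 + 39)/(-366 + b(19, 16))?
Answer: 74/401 ≈ 0.18454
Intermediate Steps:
b(n, z) = -n - z
(-113 + 39)/(-366 + b(19, 16)) = (-113 + 39)/(-366 + (-1*19 - 1*16)) = -74/(-366 + (-19 - 16)) = -74/(-366 - 35) = -74/(-401) = -74*(-1/401) = 74/401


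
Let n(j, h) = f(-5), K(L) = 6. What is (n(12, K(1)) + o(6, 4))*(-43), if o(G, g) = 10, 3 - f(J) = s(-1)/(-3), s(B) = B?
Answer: -1634/3 ≈ -544.67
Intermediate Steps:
f(J) = 8/3 (f(J) = 3 - (-1)/(-3) = 3 - (-1)*(-1)/3 = 3 - 1*1/3 = 3 - 1/3 = 8/3)
n(j, h) = 8/3
(n(12, K(1)) + o(6, 4))*(-43) = (8/3 + 10)*(-43) = (38/3)*(-43) = -1634/3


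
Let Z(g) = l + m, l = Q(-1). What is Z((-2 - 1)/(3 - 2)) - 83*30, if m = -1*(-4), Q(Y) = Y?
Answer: -2487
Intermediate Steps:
l = -1
m = 4
Z(g) = 3 (Z(g) = -1 + 4 = 3)
Z((-2 - 1)/(3 - 2)) - 83*30 = 3 - 83*30 = 3 - 2490 = -2487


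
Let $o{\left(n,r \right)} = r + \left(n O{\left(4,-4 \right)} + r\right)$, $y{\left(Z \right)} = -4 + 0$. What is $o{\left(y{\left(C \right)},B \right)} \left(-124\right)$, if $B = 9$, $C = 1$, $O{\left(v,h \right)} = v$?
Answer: $-248$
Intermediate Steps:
$y{\left(Z \right)} = -4$
$o{\left(n,r \right)} = 2 r + 4 n$ ($o{\left(n,r \right)} = r + \left(n 4 + r\right) = r + \left(4 n + r\right) = r + \left(r + 4 n\right) = 2 r + 4 n$)
$o{\left(y{\left(C \right)},B \right)} \left(-124\right) = \left(2 \cdot 9 + 4 \left(-4\right)\right) \left(-124\right) = \left(18 - 16\right) \left(-124\right) = 2 \left(-124\right) = -248$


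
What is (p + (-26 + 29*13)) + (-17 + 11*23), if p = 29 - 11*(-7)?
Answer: 693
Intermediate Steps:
p = 106 (p = 29 + 77 = 106)
(p + (-26 + 29*13)) + (-17 + 11*23) = (106 + (-26 + 29*13)) + (-17 + 11*23) = (106 + (-26 + 377)) + (-17 + 253) = (106 + 351) + 236 = 457 + 236 = 693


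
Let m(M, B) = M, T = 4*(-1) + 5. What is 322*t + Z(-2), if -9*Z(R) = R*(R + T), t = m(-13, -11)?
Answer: -37676/9 ≈ -4186.2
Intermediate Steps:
T = 1 (T = -4 + 5 = 1)
t = -13
Z(R) = -R*(1 + R)/9 (Z(R) = -R*(R + 1)/9 = -R*(1 + R)/9)
322*t + Z(-2) = 322*(-13) - ⅑*(-2)*(1 - 2) = -4186 - ⅑*(-2)*(-1) = -4186 - 2/9 = -37676/9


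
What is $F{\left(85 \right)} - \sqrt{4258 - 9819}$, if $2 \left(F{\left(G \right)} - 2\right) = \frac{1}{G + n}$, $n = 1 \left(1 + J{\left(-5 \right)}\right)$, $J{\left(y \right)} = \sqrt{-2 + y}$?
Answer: $\frac{- 86 \sqrt{5561} + 2 \sqrt{7} - \frac{345 i}{2} - i \sqrt{38927}}{\sqrt{7} - 86 i} \approx 2.0058 - 74.572 i$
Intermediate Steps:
$n = 1 + i \sqrt{7}$ ($n = 1 \left(1 + \sqrt{-2 - 5}\right) = 1 \left(1 + \sqrt{-7}\right) = 1 \left(1 + i \sqrt{7}\right) = 1 + i \sqrt{7} \approx 1.0 + 2.6458 i$)
$F{\left(G \right)} = 2 + \frac{1}{2 \left(1 + G + i \sqrt{7}\right)}$ ($F{\left(G \right)} = 2 + \frac{1}{2 \left(G + \left(1 + i \sqrt{7}\right)\right)} = 2 + \frac{1}{2 \left(1 + G + i \sqrt{7}\right)}$)
$F{\left(85 \right)} - \sqrt{4258 - 9819} = \frac{\frac{5}{2} + 2 \cdot 85 + 2 i \sqrt{7}}{1 + 85 + i \sqrt{7}} - \sqrt{4258 - 9819} = \frac{\frac{5}{2} + 170 + 2 i \sqrt{7}}{86 + i \sqrt{7}} - \sqrt{-5561} = \frac{\frac{345}{2} + 2 i \sqrt{7}}{86 + i \sqrt{7}} - i \sqrt{5561}$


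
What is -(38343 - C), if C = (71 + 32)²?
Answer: -27734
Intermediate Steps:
C = 10609 (C = 103² = 10609)
-(38343 - C) = -(38343 - 1*10609) = -(38343 - 10609) = -1*27734 = -27734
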